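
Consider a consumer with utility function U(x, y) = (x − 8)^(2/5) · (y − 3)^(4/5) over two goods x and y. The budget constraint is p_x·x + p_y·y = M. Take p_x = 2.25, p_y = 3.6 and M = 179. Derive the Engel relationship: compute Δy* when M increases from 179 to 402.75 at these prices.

Δy* = 41.4352

This is Cobb-Douglas in (x−8, y−3): tangency gives 0.4·p_y·(y−3) = 0.8·p_x·(x−8).
Substituting into the budget: x* = 8 + 1/3·(M − 8·p_x − 3·p_y)/p_x, and y* = 3 + 2/3·(…)/p_y.
Discretionary income = 179 − 8·2.25 − 3·3.6 = 150.2; y* = 3 + 2/3·150.2/3.6 = 30.8148.
At M' = 402.75: y* = 72.25. Change: 72.25 − 30.8148 = 41.4352.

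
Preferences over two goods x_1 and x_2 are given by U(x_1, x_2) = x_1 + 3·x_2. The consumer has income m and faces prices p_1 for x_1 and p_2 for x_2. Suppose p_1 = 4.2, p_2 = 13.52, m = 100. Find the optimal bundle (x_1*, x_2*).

Linear utility — the consumer picks whichever good has higher MU/price: 1/4.2 = 0.2381 vs 3/13.52 = 0.2219.
x_1 gives more utility per dollar, so spend all income on x_1: x_1* = m/p_1, x_2* = 0.
Numerically: x_1* = 23.8095, x_2* = 0.

x_1* = 23.8095, x_2* = 0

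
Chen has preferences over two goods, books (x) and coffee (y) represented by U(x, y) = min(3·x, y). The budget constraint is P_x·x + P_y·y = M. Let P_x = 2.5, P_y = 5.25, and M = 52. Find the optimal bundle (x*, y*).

x* = 2.8493, y* = 8.5479

Demand: x*(P_x,P_y,M) = M/(P_x + 3·P_y), y* = 3·M/(P_x + 3·P_y).
Here 2.5 + 3·5.25 = 18.25, giving x* = 2.8493 and y* = 8.5479.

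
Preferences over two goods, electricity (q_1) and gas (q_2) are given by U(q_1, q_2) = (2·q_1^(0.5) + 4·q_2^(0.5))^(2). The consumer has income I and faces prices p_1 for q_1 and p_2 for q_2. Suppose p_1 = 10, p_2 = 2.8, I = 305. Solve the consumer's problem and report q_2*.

With the ratio pinned down, the budget gives q_1* = I/(p_1 + p_2·(q_2/q_1)) and q_2* = (q_2/q_1)·q_1*.
Numerically q_2/q_1 = 51.020408, so q_1* = 305/(10 + 2.8·51.020408) = 1.9953 and q_2* = 51.020408·1.9953 = 101.8024.

q_2* = 101.8024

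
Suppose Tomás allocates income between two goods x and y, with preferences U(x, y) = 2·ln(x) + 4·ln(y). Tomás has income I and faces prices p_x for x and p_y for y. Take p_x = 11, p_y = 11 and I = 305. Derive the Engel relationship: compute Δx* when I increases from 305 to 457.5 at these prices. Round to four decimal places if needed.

Δx* = 4.6212

MU_x/MU_y = (2·y)/(4·x); tangency sets this equal to p_x/p_y.
So 2·p_y·y = 4·p_x·x; combined with the budget, a share 1/3 of income goes to x.
Demand: x*(p_x,p_y,I) = 1/3·I/p_x and y* = 2/3·I/p_y.
At p_x=11, p_y=11, I=305: x* = 1/3·305/11 = 9.2424.
At I' = 457.5: x* = 13.8636. Change: 13.8636 − 9.2424 = 4.6212.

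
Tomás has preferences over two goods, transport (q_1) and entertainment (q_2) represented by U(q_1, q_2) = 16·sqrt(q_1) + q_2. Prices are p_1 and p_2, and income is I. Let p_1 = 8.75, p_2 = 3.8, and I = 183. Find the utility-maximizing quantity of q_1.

q_1* = 12.0707

Plugging in: q_1* = (8·3.8/8.75)² = 12.0707.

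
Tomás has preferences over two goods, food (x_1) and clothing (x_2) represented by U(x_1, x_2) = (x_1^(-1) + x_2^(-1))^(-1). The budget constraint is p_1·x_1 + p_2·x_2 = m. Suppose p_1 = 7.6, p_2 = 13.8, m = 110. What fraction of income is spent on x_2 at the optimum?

MRS = MU_x_1/MU_x_2 = (x_2/x_1)^(2). Set equal to p_1/p_2.
Hence x_2/x_1 = (p_1/p_2)^(1/(2)), i.e. raised to the 0.5 power.
With the ratio pinned down, the budget gives x_1* = m/(p_1 + p_2·(x_2/x_1)) and x_2* = (x_2/x_1)·x_1*.
Numerically x_2/x_1 = 0.742108, so x_1* = 110/(7.6 + 13.8·0.742108) = 6.1655 and x_2* = 0.742108·6.1655 = 4.5755.
Expenditure on x_2: 13.8·4.5755 = 63.1419; share = 0.574.

share on x_2 = 0.574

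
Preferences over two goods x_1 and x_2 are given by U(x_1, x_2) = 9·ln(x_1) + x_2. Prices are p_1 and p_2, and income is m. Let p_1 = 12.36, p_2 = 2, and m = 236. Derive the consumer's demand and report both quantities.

Set MRS = p_1/p_2: (9/x_1)/1 = p_1/p_2.
So x_1*(p_1,p_2) = 9·p_2/p_1, independent of income; and x_2* = (m − 9·p_2)/p_2.
At the given prices: x_1* = 9·2/12.36 = 1.4563, and x_2* = 109.

x_1* = 1.4563, x_2* = 109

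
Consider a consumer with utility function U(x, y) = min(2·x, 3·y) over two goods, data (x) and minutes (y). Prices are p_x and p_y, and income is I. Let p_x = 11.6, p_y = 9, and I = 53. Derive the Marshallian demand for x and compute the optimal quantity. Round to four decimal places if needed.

Demand: x*(p_x,p_y,I) = 3·I/(3·p_x + 2·p_y), y* = 2·I/(3·p_x + 2·p_y).
Here 3·11.6 + 2·9 = 52.8, giving x* = 3.0114.

x* = 3.0114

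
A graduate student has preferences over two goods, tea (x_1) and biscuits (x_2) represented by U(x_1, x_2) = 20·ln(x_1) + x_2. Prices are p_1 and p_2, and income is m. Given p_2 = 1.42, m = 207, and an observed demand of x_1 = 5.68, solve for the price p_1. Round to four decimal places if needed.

p_1 = 5

Set MRS = p_1/p_2: (20/x_1)/1 = p_1/p_2.
So x_1*(p_1,p_2) = 20·p_2/p_1, independent of income; and x_2* = (m − 20·p_2)/p_2.
Set x_1* = 5.68 in the demand function and solve for p_1: p_1 = 5.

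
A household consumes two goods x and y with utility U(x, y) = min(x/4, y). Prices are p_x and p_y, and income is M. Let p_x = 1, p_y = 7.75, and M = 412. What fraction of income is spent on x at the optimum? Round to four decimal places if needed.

share on x = 0.3404

Leontief preferences: the optimum is at the kink where x/4 = y/1, i.e. y = (1/4)·x.
Budget: p_x·x + p_y·(1/4)·x = M, so (4·p_x + p_y)·x = 4·M.
Demand: x*(p_x,p_y,M) = 4·M/(4·p_x + p_y), y* = M/(4·p_x + p_y).
Here 4·1 + 7.75 = 11.75, giving x* = 140.2553 and y* = 35.0638.
Expenditure on x: 1·140.2553 = 140.2553; share = 0.3404.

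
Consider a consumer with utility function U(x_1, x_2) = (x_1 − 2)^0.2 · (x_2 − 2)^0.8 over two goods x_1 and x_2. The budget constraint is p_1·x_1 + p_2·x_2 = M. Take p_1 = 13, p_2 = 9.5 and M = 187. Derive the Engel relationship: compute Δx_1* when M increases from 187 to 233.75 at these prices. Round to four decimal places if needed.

Let x_1' = x_1−2, x_2' = x_2−2. MRS = (1/4)·x_2'/x_1' = p_1/p_2.
Substituting into the budget: x_1* = 2 + 0.2·(M − 2·p_1 − 2·p_2)/p_1, and x_2* = 2 + 0.8·(…)/p_2.
Discretionary income = 187 − 2·13 − 2·9.5 = 142; x_1* = 2 + 0.2·142/13 = 4.1846.
At M' = 233.75: x_1* = 4.9038. Change: 4.9038 − 4.1846 = 0.7192.

Δx_1* = 0.7192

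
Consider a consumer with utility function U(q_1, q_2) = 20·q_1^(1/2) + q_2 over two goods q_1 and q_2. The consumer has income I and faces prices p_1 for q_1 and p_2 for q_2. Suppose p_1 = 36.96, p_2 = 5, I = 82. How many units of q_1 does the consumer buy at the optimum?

Solve: √q_1 = 10·p_2/p_1, so q_1*(p_1,p_2) = (10·p_2/p_1)², and q_2* = (I − p_1·q_1*)/p_2.
Plugging in: q_1* = (10·5/36.96)² = 1.8301.

q_1* = 1.8301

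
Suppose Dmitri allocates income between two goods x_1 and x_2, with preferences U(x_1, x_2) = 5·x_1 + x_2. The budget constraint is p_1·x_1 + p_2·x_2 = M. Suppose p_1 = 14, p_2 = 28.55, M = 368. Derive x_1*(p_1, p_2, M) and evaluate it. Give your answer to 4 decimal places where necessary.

x_1 gives more utility per dollar, so spend all income on x_1: x_1* = M/p_1, x_2* = 0.
Numerically: x_1* = 26.2857, x_2* = 0.

x_1* = 26.2857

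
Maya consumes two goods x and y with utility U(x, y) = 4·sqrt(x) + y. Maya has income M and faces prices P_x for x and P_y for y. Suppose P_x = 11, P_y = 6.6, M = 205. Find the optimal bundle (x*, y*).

Utility is quasi-linear in y; the FOC for x is 2/√x = P_x/P_y.
Solve: √x = 2·P_y/P_x, so x*(P_x,P_y) = (2·P_y/P_x)², and y* = (M − P_x·x*)/P_y.
Plugging in: x* = (2·6.6/11)² = 1.44, y* = 28.6606.

x* = 1.44, y* = 28.6606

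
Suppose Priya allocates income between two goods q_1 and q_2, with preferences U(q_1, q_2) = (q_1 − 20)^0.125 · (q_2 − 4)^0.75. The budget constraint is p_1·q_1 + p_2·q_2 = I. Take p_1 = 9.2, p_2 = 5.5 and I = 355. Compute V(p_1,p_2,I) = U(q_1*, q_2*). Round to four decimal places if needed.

V = 11.7475

Let q_1' = q_1−20, q_2' = q_2−4. MRS = (1/6)·q_2'/q_1' = p_1/p_2.
Substituting into the budget: q_1* = 20 + 1/7·(I − 20·p_1 − 4·p_2)/p_1, and q_2* = 4 + 6/7·(…)/p_2.
Discretionary income = 355 − 20·9.2 − 4·5.5 = 149; q_1* = 20 + 1/7·149/9.2 = 22.3137; q_2* = 4 + 6/7·149/5.5 = 27.2208.
Utility at the optimum: U(22.3137, 27.2208) = 11.7475.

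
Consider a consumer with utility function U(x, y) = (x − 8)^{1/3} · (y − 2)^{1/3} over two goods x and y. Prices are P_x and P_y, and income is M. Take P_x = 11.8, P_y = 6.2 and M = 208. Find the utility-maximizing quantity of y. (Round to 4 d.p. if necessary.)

This is Cobb-Douglas in (x−8, y−2): tangency gives 1/3·P_y·(y−2) = 1/3·P_x·(x−8).
After buying the subsistence bundle (8, 2), a share 0.5 of the remaining income goes to x: x* = 8 + 0.5·(M − 8P_x − 2P_y)/P_x.
Discretionary income = 208 − 8·11.8 − 2·6.2 = 101.2; y* = 2 + 0.5·101.2/6.2 = 10.1613.

y* = 10.1613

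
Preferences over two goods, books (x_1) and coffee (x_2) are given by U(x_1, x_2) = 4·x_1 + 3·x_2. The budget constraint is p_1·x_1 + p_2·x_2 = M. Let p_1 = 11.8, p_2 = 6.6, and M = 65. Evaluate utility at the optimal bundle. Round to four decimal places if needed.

V = 29.5455

Linear utility — the consumer picks whichever good has higher MU/price: 4/11.8 = 0.339 vs 3/6.6 = 0.4545.
x_2 gives more utility per dollar, so spend all income on x_2: x_2* = M/p_2, x_1* = 0.
Numerically: x_1* = 0, x_2* = 9.8485.
Utility at the optimum: U(0, 9.8485) = 29.5455.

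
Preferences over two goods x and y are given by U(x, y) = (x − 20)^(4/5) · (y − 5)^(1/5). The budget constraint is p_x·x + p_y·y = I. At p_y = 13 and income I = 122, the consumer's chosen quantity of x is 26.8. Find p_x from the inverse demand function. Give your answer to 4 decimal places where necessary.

This is Cobb-Douglas in (x−20, y−5): tangency gives 0.8·p_y·(y−5) = 0.2·p_x·(x−20).
After buying the subsistence bundle (20, 5), a share 0.8 of the remaining income goes to x: x* = 20 + 0.8·(I − 20p_x − 5p_y)/p_x.
Set x* = 26.8 in the demand function and solve for p_x: p_x = 2.

p_x = 2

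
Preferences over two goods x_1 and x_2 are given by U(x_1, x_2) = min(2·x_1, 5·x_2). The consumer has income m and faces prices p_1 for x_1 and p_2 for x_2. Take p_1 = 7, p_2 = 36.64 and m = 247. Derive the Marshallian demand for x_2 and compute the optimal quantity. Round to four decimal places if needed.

x_2* = 4.5622

Demand: x_1*(p_1,p_2,m) = 5·m/(5·p_1 + 2·p_2), x_2* = 2·m/(5·p_1 + 2·p_2).
Here 5·7 + 2·36.64 = 108.28, giving x_2* = 4.5622.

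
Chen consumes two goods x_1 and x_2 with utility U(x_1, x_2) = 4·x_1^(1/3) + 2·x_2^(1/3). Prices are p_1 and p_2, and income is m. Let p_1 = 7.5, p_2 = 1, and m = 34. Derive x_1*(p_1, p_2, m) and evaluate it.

x_1* = 2.3032

MU_x_1 ∝ 4·x_1^(-2/3), MU_x_2 ∝ 2·x_2^(-2/3), so MRS = 2·(x_2/x_1)^(2/3) = p_1/p_2.
Hence x_2/x_1 = ((1/2)·p_1/p_2)^(1/(2/3)), i.e. raised to the 1.5 power.
Substitute x_2 = (x_2/x_1)·x_1 into the budget: x_1* = m/(p_1 + p_2·(x_2/x_1)).
Numerically x_2/x_1 = 7.261844, so x_1* = 34/(7.5 + 1·7.261844) = 2.3032.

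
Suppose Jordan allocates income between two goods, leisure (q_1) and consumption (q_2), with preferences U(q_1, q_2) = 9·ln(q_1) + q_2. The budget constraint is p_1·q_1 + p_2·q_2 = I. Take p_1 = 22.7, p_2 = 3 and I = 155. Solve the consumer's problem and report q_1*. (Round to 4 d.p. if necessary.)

q_1* = 1.1894

MU_q_1 = 9/q_1, MU_q_2 = 1. Tangency: 9/q_1 = p_1/p_2.
So q_1*(p_1,p_2) = 9·p_2/p_1, independent of income; and q_2* = (I − 9·p_2)/p_2.
At the given prices: q_1* = 9·3/22.7 = 1.1894.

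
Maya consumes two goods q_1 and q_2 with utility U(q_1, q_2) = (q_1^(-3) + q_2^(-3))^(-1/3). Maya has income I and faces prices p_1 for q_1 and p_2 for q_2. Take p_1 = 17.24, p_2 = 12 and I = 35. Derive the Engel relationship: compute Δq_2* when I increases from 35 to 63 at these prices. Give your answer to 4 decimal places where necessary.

Δq_2* = 1.0091

MRS = MU_q_1/MU_q_2 = (q_2/q_1)^(4). Set equal to p_1/p_2.
Solve for the ratio: q_2/q_1 = [p_1/p_2]^(0.25).
Substitute q_2 = (q_2/q_1)·q_1 into the budget: q_1* = I/(p_1 + p_2·(q_2/q_1)).
Numerically q_2/q_1 = 1.094811, so q_1* = 35/(17.24 + 12·1.094811) = 1.1522 and q_2* = 1.094811·1.1522 = 1.2614.
At I' = 63: q_2* = 2.2705. Change: 2.2705 − 1.2614 = 1.0091.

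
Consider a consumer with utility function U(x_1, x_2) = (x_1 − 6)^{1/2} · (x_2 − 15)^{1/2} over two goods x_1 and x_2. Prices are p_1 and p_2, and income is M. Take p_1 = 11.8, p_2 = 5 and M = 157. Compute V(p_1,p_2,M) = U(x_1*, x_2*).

This is Cobb-Douglas in (x_1−6, x_2−15): tangency gives 0.5·p_2·(x_2−15) = 0.5·p_1·(x_1−6).
Substituting into the budget: x_1* = 6 + 0.5·(M − 6·p_1 − 15·p_2)/p_1, and x_2* = 15 + 0.5·(…)/p_2.
Discretionary income = 157 − 6·11.8 − 15·5 = 11.2; x_1* = 6 + 0.5·11.2/11.8 = 6.4746; x_2* = 15 + 0.5·11.2/5 = 16.12.
Utility at the optimum: U(6.4746, 16.12) = 0.7291.

V = 0.7291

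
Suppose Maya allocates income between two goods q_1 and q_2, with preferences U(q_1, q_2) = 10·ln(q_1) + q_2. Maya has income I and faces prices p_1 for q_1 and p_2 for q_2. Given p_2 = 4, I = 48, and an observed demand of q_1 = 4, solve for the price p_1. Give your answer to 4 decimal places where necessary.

p_1 = 10

MU_q_1 = 10/q_1, MU_q_2 = 1. Tangency: 10/q_1 = p_1/p_2.
So q_1*(p_1,p_2) = 10·p_2/p_1, independent of income; and q_2* = (I − 10·p_2)/p_2.
Set q_1* = 4 in the demand function and solve for p_1: p_1 = 10.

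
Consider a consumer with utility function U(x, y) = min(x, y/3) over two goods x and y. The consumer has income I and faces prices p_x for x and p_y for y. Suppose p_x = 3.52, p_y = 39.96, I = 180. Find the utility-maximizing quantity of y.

y* = 4.376

Leontief preferences: the optimum is at the kink where x/1 = y/3, i.e. y = 3·x.
Budget: p_x·x + p_y·3·x = I, so (p_x + 3·p_y)·x = I.
Demand: x*(p_x,p_y,I) = I/(p_x + 3·p_y), y* = 3·I/(p_x + 3·p_y).
Here 3.52 + 3·39.96 = 123.4, giving y* = 4.376.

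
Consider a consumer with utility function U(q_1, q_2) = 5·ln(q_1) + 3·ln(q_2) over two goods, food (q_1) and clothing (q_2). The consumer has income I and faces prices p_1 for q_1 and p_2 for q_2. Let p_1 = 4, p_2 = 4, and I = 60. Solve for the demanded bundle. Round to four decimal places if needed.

Tangency: MRS = (5/3)·q_2/q_1 = p_1/p_2.
Rearranging, p_2·q_2 = (3/5)·p_1·q_1. Substituting into the budget gives p_1·q_1·(1 + (3/5)) = I.
Demand: q_1*(p_1,p_2,I) = 0.625·I/p_1 and q_2* = 0.375·I/p_2.
At p_1=4, p_2=4, I=60: q_1* = 0.625·60/4 = 9.375, q_2* = 5.625.

q_1* = 9.375, q_2* = 5.625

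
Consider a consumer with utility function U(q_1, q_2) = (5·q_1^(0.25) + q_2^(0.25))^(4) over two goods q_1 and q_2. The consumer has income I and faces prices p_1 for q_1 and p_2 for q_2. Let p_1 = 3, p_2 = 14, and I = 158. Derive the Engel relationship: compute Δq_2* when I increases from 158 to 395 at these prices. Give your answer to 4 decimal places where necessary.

Δq_2* = 1.1073

MRS = MU_q_1/MU_q_2 = 5·(q_2/q_1)^(0.75). Set equal to p_1/p_2.
Hence q_2/q_1 = ((1/5)·p_1/p_2)^(1/(0.75)), i.e. raised to the 4/3 power.
With the ratio pinned down, the budget gives q_1* = I/(p_1 + p_2·(q_2/q_1)) and q_2* = (q_2/q_1)·q_1*.
Numerically q_2/q_1 = 0.014998, so q_1* = 158/(3 + 14·0.014998) = 49.2216 and q_2* = 0.014998·49.2216 = 0.7382.
At I' = 395: q_2* = 1.8456. Change: 1.8456 − 0.7382 = 1.1073.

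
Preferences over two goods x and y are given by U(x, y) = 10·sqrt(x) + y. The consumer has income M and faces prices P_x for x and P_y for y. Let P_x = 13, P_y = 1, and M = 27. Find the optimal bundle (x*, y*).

Thus x* = (5·P_y/P_x)² — independent of M — with the rest of income spent on y.
Plugging in: x* = (5·1/13)² = 0.1479, y* = 25.0769.

x* = 0.1479, y* = 25.0769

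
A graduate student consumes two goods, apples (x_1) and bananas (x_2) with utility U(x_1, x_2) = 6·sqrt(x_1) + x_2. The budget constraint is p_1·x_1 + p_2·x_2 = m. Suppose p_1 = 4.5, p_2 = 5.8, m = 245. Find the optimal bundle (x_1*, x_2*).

Set MRS = p_1/p_2: 3·x_1^(−1/2) = p_1/p_2.
Thus x_1* = (3·p_2/p_1)² — independent of m — with the rest of income spent on x_2.
Plugging in: x_1* = (3·5.8/4.5)² = 14.9511, x_2* = 30.6414.

x_1* = 14.9511, x_2* = 30.6414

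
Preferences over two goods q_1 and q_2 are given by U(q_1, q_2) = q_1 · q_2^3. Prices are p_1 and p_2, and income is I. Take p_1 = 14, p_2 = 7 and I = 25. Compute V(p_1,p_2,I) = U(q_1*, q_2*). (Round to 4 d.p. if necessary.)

At p_1=14, p_2=7, I=25: q_1* = 0.25·25/14 = 0.4464, q_2* = 2.6786.
Utility at the optimum: U(0.4464, 2.6786) = 8.5795.

V = 8.5795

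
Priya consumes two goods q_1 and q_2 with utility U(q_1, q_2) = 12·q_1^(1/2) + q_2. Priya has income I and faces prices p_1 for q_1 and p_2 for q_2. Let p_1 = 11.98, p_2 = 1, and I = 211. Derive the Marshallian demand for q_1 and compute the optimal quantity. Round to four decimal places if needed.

q_1* = 0.2508

Utility is quasi-linear in q_2; the FOC for q_1 is 6/√q_1 = p_1/p_2.
Solve: √q_1 = 6·p_2/p_1, so q_1*(p_1,p_2) = (6·p_2/p_1)², and q_2* = (I − p_1·q_1*)/p_2.
Plugging in: q_1* = (6·1/11.98)² = 0.2508.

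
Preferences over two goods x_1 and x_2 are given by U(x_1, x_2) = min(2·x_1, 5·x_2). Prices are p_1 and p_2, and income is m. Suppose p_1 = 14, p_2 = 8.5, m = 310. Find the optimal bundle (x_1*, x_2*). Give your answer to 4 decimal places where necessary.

With perfect complements, no substitution: consume in ratio x_1:x_2 = 5:2.
Budget: p_1·x_1 + p_2·(2/5)·x_1 = m, so (5·p_1 + 2·p_2)·x_1 = 5·m.
Demand: x_1*(p_1,p_2,m) = 5·m/(5·p_1 + 2·p_2), x_2* = 2·m/(5·p_1 + 2·p_2).
Here 5·14 + 2·8.5 = 87, giving x_1* = 17.8161 and x_2* = 7.1264.

x_1* = 17.8161, x_2* = 7.1264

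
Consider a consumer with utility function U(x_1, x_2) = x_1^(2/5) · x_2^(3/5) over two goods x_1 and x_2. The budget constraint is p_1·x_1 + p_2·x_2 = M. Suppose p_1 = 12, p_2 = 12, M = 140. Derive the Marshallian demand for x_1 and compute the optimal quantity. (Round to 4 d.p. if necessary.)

Tangency: MRS = (2/3)·x_2/x_1 = p_1/p_2.
Rearranging, p_2·x_2 = (3/2)·p_1·x_1. Substituting into the budget gives p_1·x_1·(1 + (3/2)) = M.
Demand: x_1*(p_1,p_2,M) = 0.4·M/p_1 and x_2* = 0.6·M/p_2.
At p_1=12, p_2=12, M=140: x_1* = 0.4·140/12 = 4.6667.

x_1* = 4.6667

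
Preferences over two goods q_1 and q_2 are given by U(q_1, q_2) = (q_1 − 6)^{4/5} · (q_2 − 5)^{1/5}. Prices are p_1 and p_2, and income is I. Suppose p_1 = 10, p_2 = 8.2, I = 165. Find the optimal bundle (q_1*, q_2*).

q_1* = 11.12, q_2* = 6.561

This is Cobb-Douglas in (q_1−6, q_2−5): tangency gives 0.8·p_2·(q_2−5) = 0.2·p_1·(q_1−6).
After buying the subsistence bundle (6, 5), a share 0.8 of the remaining income goes to q_1: q_1* = 6 + 0.8·(I − 6p_1 − 5p_2)/p_1.
Discretionary income = 165 − 6·10 − 5·8.2 = 64; q_1* = 6 + 0.8·64/10 = 11.12; q_2* = 5 + 0.2·64/8.2 = 6.561.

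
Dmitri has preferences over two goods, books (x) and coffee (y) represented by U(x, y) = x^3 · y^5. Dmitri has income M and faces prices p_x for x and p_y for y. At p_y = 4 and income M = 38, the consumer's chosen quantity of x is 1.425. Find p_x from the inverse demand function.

MU_x/MU_y = (3·y)/(5·x); tangency sets this equal to p_x/p_y.
Rearranging, p_y·y = (5/3)·p_x·x. Substituting into the budget gives p_x·x·(1 + (5/3)) = M.
Demand: x*(p_x,p_y,M) = 0.375·M/p_x and y* = 0.625·M/p_y.
Set x* = 1.425 in the demand function and solve for p_x: p_x = 10.

p_x = 10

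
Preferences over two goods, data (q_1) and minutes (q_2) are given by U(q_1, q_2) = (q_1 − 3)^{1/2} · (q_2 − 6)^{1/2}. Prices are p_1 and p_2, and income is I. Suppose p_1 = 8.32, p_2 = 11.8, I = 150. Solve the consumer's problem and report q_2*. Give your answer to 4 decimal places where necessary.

q_2* = 8.2983

This is Cobb-Douglas in (q_1−3, q_2−6): tangency gives 0.5·p_2·(q_2−6) = 0.5·p_1·(q_1−3).
After buying the subsistence bundle (3, 6), a share 0.5 of the remaining income goes to q_1: q_1* = 3 + 0.5·(I − 3p_1 − 6p_2)/p_1.
Discretionary income = 150 − 3·8.32 − 6·11.8 = 54.24; q_2* = 6 + 0.5·54.24/11.8 = 8.2983.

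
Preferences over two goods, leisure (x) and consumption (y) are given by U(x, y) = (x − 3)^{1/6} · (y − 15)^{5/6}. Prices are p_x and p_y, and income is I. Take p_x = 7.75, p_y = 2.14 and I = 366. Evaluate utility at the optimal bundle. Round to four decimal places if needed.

V = 74.6506

This is Cobb-Douglas in (x−3, y−15): tangency gives 1/6·p_y·(y−15) = 5/6·p_x·(x−3).
Substituting into the budget: x* = 3 + 1/6·(I − 3·p_x − 15·p_y)/p_x, and y* = 15 + 5/6·(…)/p_y.
Discretionary income = 366 − 3·7.75 − 15·2.14 = 310.65; x* = 3 + 1/6·310.65/7.75 = 9.6806; y* = 15 + 5/6·310.65/2.14 = 135.9696.
Utility at the optimum: U(9.6806, 135.9696) = 74.6506.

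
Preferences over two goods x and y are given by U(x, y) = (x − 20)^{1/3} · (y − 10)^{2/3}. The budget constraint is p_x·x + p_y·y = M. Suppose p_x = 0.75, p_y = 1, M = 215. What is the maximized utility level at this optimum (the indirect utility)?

MRS = (1/2)·(y−10)/(x−20). Tangency with p_x/p_y gives y−10 = 2·(p_x/p_y)·(x−20).
Substituting into the budget: x* = 20 + 1/3·(M − 20·p_x − 10·p_y)/p_x, and y* = 10 + 2/3·(…)/p_y.
Discretionary income = 215 − 20·0.75 − 10·1 = 190; x* = 20 + 1/3·190/0.75 = 104.4444; y* = 10 + 2/3·190/1 = 136.6667.
Utility at the optimum: U(104.4444, 136.6667) = 110.6535.

V = 110.6535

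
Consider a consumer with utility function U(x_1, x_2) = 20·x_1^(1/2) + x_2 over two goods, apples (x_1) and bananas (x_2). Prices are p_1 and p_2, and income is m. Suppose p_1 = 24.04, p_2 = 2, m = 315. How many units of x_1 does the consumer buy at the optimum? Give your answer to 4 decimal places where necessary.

x_1* = 0.6921

Set MRS = p_1/p_2: 10·x_1^(−1/2) = p_1/p_2.
Solve: √x_1 = 10·p_2/p_1, so x_1*(p_1,p_2) = (10·p_2/p_1)², and x_2* = (m − p_1·x_1*)/p_2.
Plugging in: x_1* = (10·2/24.04)² = 0.6921.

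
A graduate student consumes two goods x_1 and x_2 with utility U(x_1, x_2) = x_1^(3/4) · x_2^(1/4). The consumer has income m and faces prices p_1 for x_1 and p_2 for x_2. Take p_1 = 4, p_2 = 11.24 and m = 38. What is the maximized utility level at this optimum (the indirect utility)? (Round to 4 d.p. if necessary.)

V = 4.1815

Tangency: MRS = 3·x_2/x_1 = p_1/p_2.
So 0.75·p_2·x_2 = 0.25·p_1·x_1; combined with the budget, a share 0.75 of income goes to x_1.
Demand: x_1*(p_1,p_2,m) = 0.75·m/p_1 and x_2* = 0.25·m/p_2.
At p_1=4, p_2=11.24, m=38: x_1* = 0.75·38/4 = 7.125, x_2* = 0.8452.
Utility at the optimum: U(7.125, 0.8452) = 4.1815.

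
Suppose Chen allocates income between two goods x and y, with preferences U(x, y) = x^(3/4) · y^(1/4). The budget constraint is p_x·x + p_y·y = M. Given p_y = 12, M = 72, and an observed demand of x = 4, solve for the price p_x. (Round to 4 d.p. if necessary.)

p_x = 13.5

Tangency: MRS = 3·y/x = p_x/p_y.
Rearranging, p_y·y = (1/3)·p_x·x. Substituting into the budget gives p_x·x·(1 + (1/3)) = M.
Demand: x*(p_x,p_y,M) = 0.75·M/p_x and y* = 0.25·M/p_y.
Set x* = 4 in the demand function and solve for p_x: p_x = 13.5.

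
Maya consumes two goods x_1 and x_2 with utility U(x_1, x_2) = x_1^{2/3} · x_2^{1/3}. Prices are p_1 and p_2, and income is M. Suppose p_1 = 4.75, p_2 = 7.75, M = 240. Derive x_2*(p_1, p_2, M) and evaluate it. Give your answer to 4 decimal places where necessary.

x_2* = 10.3226

The MRS is 2·x_2/x_1. Set MRS = p_1/p_2.
Rearranging, p_2·x_2 = (1/2)·p_1·x_1. Substituting into the budget gives p_1·x_1·(1 + (1/2)) = M.
Demand: x_1*(p_1,p_2,M) = 2/3·M/p_1 and x_2* = 1/3·M/p_2.
At p_1=4.75, p_2=7.75, M=240: x_2* = 1/3·240/7.75 = 10.3226.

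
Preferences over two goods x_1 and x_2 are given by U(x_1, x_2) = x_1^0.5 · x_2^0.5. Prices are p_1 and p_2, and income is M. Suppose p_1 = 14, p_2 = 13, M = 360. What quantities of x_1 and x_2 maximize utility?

MU_x_1/MU_x_2 = (0.5·x_2)/(0.5·x_1); tangency sets this equal to p_1/p_2.
Rearranging, p_2·x_2 = p_1·x_1. Substituting into the budget gives p_1·x_1·(1 + 1) = M.
Demand: x_1*(p_1,p_2,M) = 0.5·M/p_1 and x_2* = 0.5·M/p_2.
At p_1=14, p_2=13, M=360: x_1* = 0.5·360/14 = 12.8571, x_2* = 13.8462.

x_1* = 12.8571, x_2* = 13.8462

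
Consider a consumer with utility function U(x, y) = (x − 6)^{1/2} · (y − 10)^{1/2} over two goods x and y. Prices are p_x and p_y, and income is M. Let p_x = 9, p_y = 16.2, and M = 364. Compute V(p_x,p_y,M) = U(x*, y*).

MRS = (y−10)/(x−6). Tangency with p_x/p_y gives y−10 = (p_x/p_y)·(x−6).
After buying the subsistence bundle (6, 10), a share 0.5 of the remaining income goes to x: x* = 6 + 0.5·(M − 6p_x − 10p_y)/p_x.
Discretionary income = 364 − 6·9 − 10·16.2 = 148; x* = 6 + 0.5·148/9 = 14.2222; y* = 10 + 0.5·148/16.2 = 14.5679.
Utility at the optimum: U(14.2222, 14.5679) = 6.1285.

V = 6.1285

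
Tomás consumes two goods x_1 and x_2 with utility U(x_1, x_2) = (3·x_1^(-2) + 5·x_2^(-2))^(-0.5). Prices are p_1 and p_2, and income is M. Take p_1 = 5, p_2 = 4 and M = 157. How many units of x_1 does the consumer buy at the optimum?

x_1* = 15.5311

Numerically x_2/x_1 = 1.277182, so x_1* = 157/(5 + 4·1.277182) = 15.5311.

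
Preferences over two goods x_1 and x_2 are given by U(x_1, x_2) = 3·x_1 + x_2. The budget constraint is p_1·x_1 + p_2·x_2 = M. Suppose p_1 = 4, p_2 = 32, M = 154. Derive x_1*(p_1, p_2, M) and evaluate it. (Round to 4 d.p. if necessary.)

Perfect substitutes: compare marginal utility per dollar. 3/p_1 vs 1/p_2 → 0.75 vs 0.0312.
x_1 gives more utility per dollar, so spend all income on x_1: x_1* = M/p_1, x_2* = 0.
Numerically: x_1* = 38.5, x_2* = 0.

x_1* = 38.5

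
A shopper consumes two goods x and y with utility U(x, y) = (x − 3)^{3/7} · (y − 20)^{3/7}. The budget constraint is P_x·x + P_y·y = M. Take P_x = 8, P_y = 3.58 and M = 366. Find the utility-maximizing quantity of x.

x* = 19.9

MRS = (y−20)/(x−3). Tangency with P_x/P_y gives y−20 = (P_x/P_y)·(x−3).
After buying the subsistence bundle (3, 20), a share 0.5 of the remaining income goes to x: x* = 3 + 0.5·(M − 3P_x − 20P_y)/P_x.
Discretionary income = 366 − 3·8 − 20·3.58 = 270.4; x* = 3 + 0.5·270.4/8 = 19.9.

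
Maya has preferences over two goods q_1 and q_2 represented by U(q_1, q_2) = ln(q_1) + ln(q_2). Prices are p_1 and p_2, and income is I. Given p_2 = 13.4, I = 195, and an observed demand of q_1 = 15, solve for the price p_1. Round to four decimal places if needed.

p_1 = 6.5

The MRS is q_2/q_1. Set MRS = p_1/p_2.
So p_2·q_2 = p_1·q_1; combined with the budget, a share 0.5 of income goes to q_1.
Demand: q_1*(p_1,p_2,I) = 0.5·I/p_1 and q_2* = 0.5·I/p_2.
Set q_1* = 15 in the demand function and solve for p_1: p_1 = 6.5.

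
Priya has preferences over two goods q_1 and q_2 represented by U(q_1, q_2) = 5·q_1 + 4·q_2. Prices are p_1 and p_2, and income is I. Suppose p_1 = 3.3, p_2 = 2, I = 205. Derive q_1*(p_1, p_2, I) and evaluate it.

Linear utility — the consumer picks whichever good has higher MU/price: 5/3.3 = 1.5152 vs 4/2 = 2.
q_2 gives more utility per dollar, so spend all income on q_2: q_2* = I/p_2, q_1* = 0.
Numerically: q_1* = 0, q_2* = 102.5.

q_1* = 0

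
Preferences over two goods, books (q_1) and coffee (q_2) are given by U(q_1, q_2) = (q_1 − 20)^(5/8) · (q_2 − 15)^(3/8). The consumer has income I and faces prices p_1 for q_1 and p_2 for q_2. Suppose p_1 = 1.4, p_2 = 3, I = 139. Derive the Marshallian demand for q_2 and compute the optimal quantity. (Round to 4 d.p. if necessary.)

q_2* = 23.25

Let q_1' = q_1−20, q_2' = q_2−15. MRS = (5/3)·q_2'/q_1' = p_1/p_2.
Substituting into the budget: q_1* = 20 + 0.625·(I − 20·p_1 − 15·p_2)/p_1, and q_2* = 15 + 0.375·(…)/p_2.
Discretionary income = 139 − 20·1.4 − 15·3 = 66; q_2* = 15 + 0.375·66/3 = 23.25.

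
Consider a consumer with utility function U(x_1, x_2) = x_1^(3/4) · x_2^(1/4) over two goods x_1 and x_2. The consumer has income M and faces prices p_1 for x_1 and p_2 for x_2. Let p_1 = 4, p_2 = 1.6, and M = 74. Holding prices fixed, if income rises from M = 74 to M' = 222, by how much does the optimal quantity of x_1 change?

MU_x_1/MU_x_2 = (0.75·x_2)/(0.25·x_1); tangency sets this equal to p_1/p_2.
Rearranging, p_2·x_2 = (1/3)·p_1·x_1. Substituting into the budget gives p_1·x_1·(1 + (1/3)) = M.
Demand: x_1*(p_1,p_2,M) = 0.75·M/p_1 and x_2* = 0.25·M/p_2.
At p_1=4, p_2=1.6, M=74: x_1* = 0.75·74/4 = 13.875.
At M' = 222: x_1* = 41.625. Change: 41.625 − 13.875 = 27.75.

Δx_1* = 27.75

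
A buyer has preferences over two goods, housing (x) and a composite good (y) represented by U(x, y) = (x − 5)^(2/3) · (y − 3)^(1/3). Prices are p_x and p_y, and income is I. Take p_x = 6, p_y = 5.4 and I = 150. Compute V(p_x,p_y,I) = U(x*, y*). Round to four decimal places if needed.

V = 9.4812

MRS = 2·(y−3)/(x−5). Tangency with p_x/p_y gives y−3 = (1/2)·(p_x/p_y)·(x−5).
After buying the subsistence bundle (5, 3), a share 2/3 of the remaining income goes to x: x* = 5 + 2/3·(I − 5p_x − 3p_y)/p_x.
Discretionary income = 150 − 5·6 − 3·5.4 = 103.8; x* = 5 + 2/3·103.8/6 = 16.5333; y* = 3 + 1/3·103.8/5.4 = 9.4074.
Utility at the optimum: U(16.5333, 9.4074) = 9.4812.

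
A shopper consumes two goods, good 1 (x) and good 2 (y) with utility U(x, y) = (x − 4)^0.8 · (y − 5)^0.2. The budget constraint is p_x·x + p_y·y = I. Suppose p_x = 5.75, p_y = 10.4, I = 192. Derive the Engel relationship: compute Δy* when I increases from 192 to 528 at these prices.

After buying the subsistence bundle (4, 5), a share 0.8 of the remaining income goes to x: x* = 4 + 0.8·(I − 4p_x − 5p_y)/p_x.
Discretionary income = 192 − 4·5.75 − 5·10.4 = 117; y* = 5 + 0.2·117/10.4 = 7.25.
At I' = 528: y* = 13.7115. Change: 13.7115 − 7.25 = 6.4615.

Δy* = 6.4615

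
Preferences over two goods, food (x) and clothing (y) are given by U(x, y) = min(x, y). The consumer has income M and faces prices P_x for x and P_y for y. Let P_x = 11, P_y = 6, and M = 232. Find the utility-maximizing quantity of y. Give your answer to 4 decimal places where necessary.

y* = 13.6471

Leontief preferences: the optimum is at the kink where x/1 = y/1, i.e. y = x.
Budget: P_x·x + P_y·x = M, so (P_x + P_y)·x = M.
Demand: x*(P_x,P_y,M) = M/(P_x + P_y), y* = M/(P_x + P_y).
Here 11 + 6 = 17, giving y* = 13.6471.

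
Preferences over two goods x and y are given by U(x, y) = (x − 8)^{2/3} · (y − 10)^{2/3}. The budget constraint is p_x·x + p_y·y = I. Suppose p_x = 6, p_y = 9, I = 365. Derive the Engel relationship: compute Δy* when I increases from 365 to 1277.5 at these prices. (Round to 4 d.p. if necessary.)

Δy* = 50.6944

Let x' = x−8, y' = y−10. MRS = y'/x' = p_x/p_y.
Substituting into the budget: x* = 8 + 0.5·(I − 8·p_x − 10·p_y)/p_x, and y* = 10 + 0.5·(…)/p_y.
Discretionary income = 365 − 8·6 − 10·9 = 227; y* = 10 + 0.5·227/9 = 22.6111.
At I' = 1277.5: y* = 73.3056. Change: 73.3056 − 22.6111 = 50.6944.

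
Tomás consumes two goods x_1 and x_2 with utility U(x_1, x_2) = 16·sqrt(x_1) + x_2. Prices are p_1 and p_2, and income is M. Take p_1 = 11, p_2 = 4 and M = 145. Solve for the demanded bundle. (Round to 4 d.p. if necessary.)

x_1* = 8.4628, x_2* = 12.9773

MU_x_1 = 8/√x_1, MU_x_2 = 1. Tangency: 8/√x_1 = p_1/p_2.
Solve: √x_1 = 8·p_2/p_1, so x_1*(p_1,p_2) = (8·p_2/p_1)², and x_2* = (M − p_1·x_1*)/p_2.
Plugging in: x_1* = (8·4/11)² = 8.4628, x_2* = 12.9773.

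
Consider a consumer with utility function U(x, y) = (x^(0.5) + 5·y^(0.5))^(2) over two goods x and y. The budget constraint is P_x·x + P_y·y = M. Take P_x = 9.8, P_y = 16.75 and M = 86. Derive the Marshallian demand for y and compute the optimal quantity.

y* = 4.8058

From the CES first-order condition, (1/5)·(y/x)^(0.5) = P_x/P_y.
Solve for the ratio: y/x = [5·P_x/P_y]^(2).
Substitute y = (y/x)·x into the budget: x* = M/(P_x + P_y·(y/x)).
Numerically y/x = 8.557808, so x* = 86/(9.8 + 16.75·8.557808) = 0.5616 and y* = 8.557808·0.5616 = 4.8058.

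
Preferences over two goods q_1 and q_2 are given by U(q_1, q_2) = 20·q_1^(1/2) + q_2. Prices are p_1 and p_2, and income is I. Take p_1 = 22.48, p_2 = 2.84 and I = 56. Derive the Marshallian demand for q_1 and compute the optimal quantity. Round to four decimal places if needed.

Utility is quasi-linear in q_2; the FOC for q_1 is 10/√q_1 = p_1/p_2.
Thus q_1* = (10·p_2/p_1)² — independent of I — with the rest of income spent on q_2.
Plugging in: q_1* = (10·2.84/22.48)² = 1.596.

q_1* = 1.596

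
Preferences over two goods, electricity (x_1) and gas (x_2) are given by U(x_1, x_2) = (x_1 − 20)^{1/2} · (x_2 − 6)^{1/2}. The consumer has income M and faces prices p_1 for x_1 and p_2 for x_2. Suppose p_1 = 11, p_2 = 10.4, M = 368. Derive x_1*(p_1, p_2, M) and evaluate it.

Let x_1' = x_1−20, x_2' = x_2−6. MRS = x_2'/x_1' = p_1/p_2.
After buying the subsistence bundle (20, 6), a share 0.5 of the remaining income goes to x_1: x_1* = 20 + 0.5·(M − 20p_1 − 6p_2)/p_1.
Discretionary income = 368 − 20·11 − 6·10.4 = 85.6; x_1* = 20 + 0.5·85.6/11 = 23.8909.

x_1* = 23.8909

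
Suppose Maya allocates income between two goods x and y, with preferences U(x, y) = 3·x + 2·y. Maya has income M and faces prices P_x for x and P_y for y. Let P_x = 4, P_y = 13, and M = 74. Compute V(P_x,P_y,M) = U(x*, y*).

V = 55.5

Perfect substitutes: compare marginal utility per dollar. 3/P_x vs 2/P_y → 0.75 vs 0.1538.
x gives more utility per dollar, so spend all income on x: x* = M/P_x, y* = 0.
Numerically: x* = 18.5, y* = 0.
Utility at the optimum: U(18.5, 0) = 55.5.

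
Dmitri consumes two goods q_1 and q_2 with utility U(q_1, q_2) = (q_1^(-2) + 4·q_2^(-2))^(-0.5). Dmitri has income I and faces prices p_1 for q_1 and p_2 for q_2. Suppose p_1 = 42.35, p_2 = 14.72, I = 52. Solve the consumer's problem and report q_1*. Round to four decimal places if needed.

MRS = MU_q_1/MU_q_2 = (1/4)·(q_2/q_1)^(3). Set equal to p_1/p_2.
Hence q_2/q_1 = (4·p_1/p_2)^(1/(3)), i.e. raised to the 1/3 power.
Substitute q_2 = (q_2/q_1)·q_1 into the budget: q_1* = I/(p_1 + p_2·(q_2/q_1)).
Numerically q_2/q_1 = 2.257712, so q_1* = 52/(42.35 + 14.72·2.257712) = 0.688.

q_1* = 0.688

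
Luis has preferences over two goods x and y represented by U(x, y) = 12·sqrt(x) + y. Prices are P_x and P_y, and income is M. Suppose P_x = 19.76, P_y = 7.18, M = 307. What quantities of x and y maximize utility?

MU_x = 6/√x, MU_y = 1. Tangency: 6/√x = P_x/P_y.
Solve: √x = 6·P_y/P_x, so x*(P_x,P_y) = (6·P_y/P_x)², and y* = (M − P_x·x*)/P_y.
Plugging in: x* = (6·7.18/19.76)² = 4.7531, y* = 29.6767.

x* = 4.7531, y* = 29.6767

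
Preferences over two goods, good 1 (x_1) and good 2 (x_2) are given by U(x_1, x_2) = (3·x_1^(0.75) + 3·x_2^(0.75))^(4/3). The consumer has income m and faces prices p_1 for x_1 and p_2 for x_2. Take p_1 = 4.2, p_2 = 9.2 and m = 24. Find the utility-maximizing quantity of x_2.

x_2* = 0.2266

MU_x_1 ∝ 3·x_1^(-0.25), MU_x_2 ∝ 3·x_2^(-0.25), so MRS = (x_2/x_1)^(0.25) = p_1/p_2.
Hence x_2/x_1 = (p_1/p_2)^(1/(0.25)), i.e. raised to the 4 power.
Substitute x_2 = (x_2/x_1)·x_1 into the budget: x_1* = m/(p_1 + p_2·(x_2/x_1)).
Numerically x_2/x_1 = 0.043436, so x_1* = 24/(4.2 + 9.2·0.043436) = 5.2178 and x_2* = 0.043436·5.2178 = 0.2266.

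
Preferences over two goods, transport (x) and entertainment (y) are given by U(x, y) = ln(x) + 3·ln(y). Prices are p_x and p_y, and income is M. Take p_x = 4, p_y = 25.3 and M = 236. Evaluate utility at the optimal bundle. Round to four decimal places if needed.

MU_x/MU_y = (y)/(3·x); tangency sets this equal to p_x/p_y.
So p_y·y = 3·p_x·x; combined with the budget, a share 0.25 of income goes to x.
Demand: x*(p_x,p_y,M) = 0.25·M/p_x and y* = 0.75·M/p_y.
At p_x=4, p_y=25.3, M=236: x* = 0.25·236/4 = 14.75, y* = 6.996.
Utility at the optimum: U(14.75, 6.996) = 8.5273.

V = 8.5273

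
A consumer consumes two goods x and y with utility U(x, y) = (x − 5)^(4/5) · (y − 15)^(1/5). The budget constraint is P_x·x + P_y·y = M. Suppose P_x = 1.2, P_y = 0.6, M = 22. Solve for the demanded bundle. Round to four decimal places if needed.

Let x' = x−5, y' = y−15. MRS = 4·y'/x' = P_x/P_y.
After buying the subsistence bundle (5, 15), a share 0.8 of the remaining income goes to x: x* = 5 + 0.8·(M − 5P_x − 15P_y)/P_x.
Discretionary income = 22 − 5·1.2 − 15·0.6 = 7; x* = 5 + 0.8·7/1.2 = 9.6667; y* = 15 + 0.2·7/0.6 = 17.3333.

x* = 9.6667, y* = 17.3333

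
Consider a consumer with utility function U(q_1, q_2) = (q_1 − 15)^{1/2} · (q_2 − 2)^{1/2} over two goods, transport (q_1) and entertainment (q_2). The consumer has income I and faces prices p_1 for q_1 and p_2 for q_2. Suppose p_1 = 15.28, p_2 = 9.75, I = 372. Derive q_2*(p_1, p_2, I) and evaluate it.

After buying the subsistence bundle (15, 2), a share 0.5 of the remaining income goes to q_1: q_1* = 15 + 0.5·(I − 15p_1 − 2p_2)/p_1.
Discretionary income = 372 − 15·15.28 − 2·9.75 = 123.3; q_2* = 2 + 0.5·123.3/9.75 = 8.3231.

q_2* = 8.3231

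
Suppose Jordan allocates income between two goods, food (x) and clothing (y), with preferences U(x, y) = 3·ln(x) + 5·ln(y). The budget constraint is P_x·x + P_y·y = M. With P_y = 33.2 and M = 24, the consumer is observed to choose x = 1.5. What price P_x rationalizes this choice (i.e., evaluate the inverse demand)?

P_x = 6

The MRS is (3/5)·y/x. Set MRS = P_x/P_y.
Rearranging, P_y·y = (5/3)·P_x·x. Substituting into the budget gives P_x·x·(1 + (5/3)) = M.
Demand: x*(P_x,P_y,M) = 0.375·M/P_x and y* = 0.625·M/P_y.
Set x* = 1.5 in the demand function and solve for P_x: P_x = 6.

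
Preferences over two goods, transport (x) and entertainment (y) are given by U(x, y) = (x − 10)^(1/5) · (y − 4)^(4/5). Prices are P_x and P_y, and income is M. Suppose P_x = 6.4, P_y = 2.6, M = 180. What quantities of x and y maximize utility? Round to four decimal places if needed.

Let x' = x−10, y' = y−4. MRS = (1/4)·y'/x' = P_x/P_y.
Substituting into the budget: x* = 10 + 0.2·(M − 10·P_x − 4·P_y)/P_x, and y* = 4 + 0.8·(…)/P_y.
Discretionary income = 180 − 10·6.4 − 4·2.6 = 105.6; x* = 10 + 0.2·105.6/6.4 = 13.3; y* = 4 + 0.8·105.6/2.6 = 36.4923.

x* = 13.3, y* = 36.4923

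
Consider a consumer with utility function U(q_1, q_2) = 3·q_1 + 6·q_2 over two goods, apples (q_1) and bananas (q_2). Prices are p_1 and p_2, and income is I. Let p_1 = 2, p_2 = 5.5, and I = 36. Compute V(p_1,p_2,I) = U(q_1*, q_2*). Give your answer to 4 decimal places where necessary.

V = 54

q_1 gives more utility per dollar, so spend all income on q_1: q_1* = I/p_1, q_2* = 0.
Numerically: q_1* = 18, q_2* = 0.
Utility at the optimum: U(18, 0) = 54.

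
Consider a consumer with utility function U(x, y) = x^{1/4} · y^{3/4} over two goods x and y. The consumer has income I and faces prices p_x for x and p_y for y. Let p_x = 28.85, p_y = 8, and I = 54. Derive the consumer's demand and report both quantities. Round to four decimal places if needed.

MU_x/MU_y = (0.25·y)/(0.75·x); tangency sets this equal to p_x/p_y.
So 0.25·p_y·y = 0.75·p_x·x; combined with the budget, a share 0.25 of income goes to x.
Demand: x*(p_x,p_y,I) = 0.25·I/p_x and y* = 0.75·I/p_y.
At p_x=28.85, p_y=8, I=54: x* = 0.25·54/28.85 = 0.4679, y* = 5.0625.

x* = 0.4679, y* = 5.0625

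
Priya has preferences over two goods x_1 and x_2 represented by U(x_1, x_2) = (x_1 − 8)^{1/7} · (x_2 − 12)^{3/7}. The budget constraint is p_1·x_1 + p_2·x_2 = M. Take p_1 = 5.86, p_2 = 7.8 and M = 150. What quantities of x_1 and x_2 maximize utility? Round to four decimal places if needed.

x_1* = 8.4061, x_2* = 12.9154

This is Cobb-Douglas in (x_1−8, x_2−12): tangency gives 1/7·p_2·(x_2−12) = 3/7·p_1·(x_1−8).
Substituting into the budget: x_1* = 8 + 0.25·(M − 8·p_1 − 12·p_2)/p_1, and x_2* = 12 + 0.75·(…)/p_2.
Discretionary income = 150 − 8·5.86 − 12·7.8 = 9.52; x_1* = 8 + 0.25·9.52/5.86 = 8.4061; x_2* = 12 + 0.75·9.52/7.8 = 12.9154.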